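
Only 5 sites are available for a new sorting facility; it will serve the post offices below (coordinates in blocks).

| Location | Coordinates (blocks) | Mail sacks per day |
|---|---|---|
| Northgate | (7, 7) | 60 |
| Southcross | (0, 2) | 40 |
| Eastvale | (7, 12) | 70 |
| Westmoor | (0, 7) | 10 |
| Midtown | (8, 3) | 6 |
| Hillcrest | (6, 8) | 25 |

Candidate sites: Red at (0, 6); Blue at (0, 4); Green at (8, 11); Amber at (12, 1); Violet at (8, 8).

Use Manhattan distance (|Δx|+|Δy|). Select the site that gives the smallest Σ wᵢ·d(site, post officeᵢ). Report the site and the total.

Violet, total 1200 blocks

Total weighted distance at each candidate:
  Red (0, 6): total = 1826
  Blue (0, 4): total = 2064
  Green (8, 11): total = 1413
  Amber (12, 1): total = 2841
  Violet (8, 8): total = 1200
Minimum is at Violet with total 1200 blocks.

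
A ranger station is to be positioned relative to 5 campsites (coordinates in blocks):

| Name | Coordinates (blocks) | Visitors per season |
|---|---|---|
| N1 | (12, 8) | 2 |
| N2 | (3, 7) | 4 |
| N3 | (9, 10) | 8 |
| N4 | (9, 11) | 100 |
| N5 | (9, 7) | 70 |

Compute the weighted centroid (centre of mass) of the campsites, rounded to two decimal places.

The minimiser of Σwᵢ‖p−pᵢ‖² is the weighted centroid p* = (Σwᵢpᵢ)/(Σwᵢ).
Σwᵢ = 184.
Σwᵢxᵢ = 2·12 + 4·3 + 8·9 + 100·9 + 70·9 = 1638.
Σwᵢyᵢ = 2·8 + 4·7 + 8·10 + 100·11 + 70·7 = 1714.
x* = 1638/184 = 8.90, y* = 1714/184 = 9.32.

(8.90, 9.32)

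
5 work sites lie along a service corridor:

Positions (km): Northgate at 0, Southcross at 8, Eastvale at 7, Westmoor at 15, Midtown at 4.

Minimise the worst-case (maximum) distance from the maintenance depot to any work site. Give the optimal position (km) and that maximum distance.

The 1-center on a line is the midpoint of the two extreme points: leftmost at 0, rightmost at 15.
Optimal location = (0 + 15)/2 = 7.5; maximum distance = (15 − 0)/2 = 7.5.

location 7.5, max distance 7.5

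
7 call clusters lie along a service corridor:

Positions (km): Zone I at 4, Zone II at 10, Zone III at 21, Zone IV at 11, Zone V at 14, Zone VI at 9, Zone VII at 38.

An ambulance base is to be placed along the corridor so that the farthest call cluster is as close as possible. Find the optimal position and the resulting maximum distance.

The 1-center on a line is the midpoint of the two extreme points: leftmost at 4, rightmost at 38.
Optimal location = (4 + 38)/2 = 21; maximum distance = (38 − 4)/2 = 17.

location 21, max distance 17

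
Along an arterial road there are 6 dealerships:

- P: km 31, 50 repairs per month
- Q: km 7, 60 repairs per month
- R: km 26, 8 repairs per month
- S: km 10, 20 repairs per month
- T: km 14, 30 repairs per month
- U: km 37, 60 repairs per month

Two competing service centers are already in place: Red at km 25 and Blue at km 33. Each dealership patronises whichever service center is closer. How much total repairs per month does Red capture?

118

The indifferent point is the midpoint (25+33)/2 = 29; dealerships left of it (closer to Red at 25) go to Red, those right go to Blue.
  Q at 7 (w=60) → Red
  S at 10 (w=20) → Red
  T at 14 (w=30) → Red
  R at 26 (w=8) → Red
  P at 31 (w=50) → Blue
  U at 37 (w=60) → Blue
Red captures 118; Blue captures 110.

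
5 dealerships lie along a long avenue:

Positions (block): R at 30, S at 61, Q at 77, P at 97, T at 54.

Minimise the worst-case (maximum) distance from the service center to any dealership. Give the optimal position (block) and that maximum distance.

location 63.5, max distance 33.5

The 1-center on a line is the midpoint of the two extreme points: leftmost at 30, rightmost at 97.
Optimal location = (30 + 97)/2 = 63.5; maximum distance = (97 − 30)/2 = 33.5.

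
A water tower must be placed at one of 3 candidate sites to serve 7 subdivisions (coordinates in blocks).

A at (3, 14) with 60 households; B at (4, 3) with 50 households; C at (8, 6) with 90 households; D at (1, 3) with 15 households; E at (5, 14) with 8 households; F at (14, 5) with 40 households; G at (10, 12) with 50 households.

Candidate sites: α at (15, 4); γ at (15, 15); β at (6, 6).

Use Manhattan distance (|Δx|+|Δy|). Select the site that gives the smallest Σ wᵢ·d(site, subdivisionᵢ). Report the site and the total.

Total weighted distance at each candidate:
  α (15, 4): total = 3845
  γ (15, 15): total = 4688
  β (6, 6): total = 2142
Minimum is at β with total 2142 blocks.

β, total 2142 blocks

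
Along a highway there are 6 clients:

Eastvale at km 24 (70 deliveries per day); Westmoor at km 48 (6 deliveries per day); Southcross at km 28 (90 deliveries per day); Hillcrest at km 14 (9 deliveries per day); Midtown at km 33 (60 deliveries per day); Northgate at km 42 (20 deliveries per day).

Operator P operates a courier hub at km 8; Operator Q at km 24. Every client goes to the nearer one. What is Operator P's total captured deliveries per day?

The indifferent point is the midpoint (8+24)/2 = 16; clients left of it (closer to Operator P at 8) go to Operator P, those right go to Operator Q.
  Hillcrest at 14 (w=9) → Operator P
  Eastvale at 24 (w=70) → Operator Q
  Southcross at 28 (w=90) → Operator Q
  Midtown at 33 (w=60) → Operator Q
  Northgate at 42 (w=20) → Operator Q
  Westmoor at 48 (w=6) → Operator Q
Operator P captures 9; Operator Q captures 246.

9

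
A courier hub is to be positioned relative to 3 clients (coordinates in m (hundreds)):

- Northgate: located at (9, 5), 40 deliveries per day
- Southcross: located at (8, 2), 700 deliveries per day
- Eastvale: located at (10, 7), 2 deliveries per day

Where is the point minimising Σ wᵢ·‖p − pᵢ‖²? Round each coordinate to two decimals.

The minimiser of Σwᵢ‖p−pᵢ‖² is the weighted centroid p* = (Σwᵢpᵢ)/(Σwᵢ).
Σwᵢ = 742.
Σwᵢxᵢ = 40·9 + 700·8 + 2·10 = 5980.
Σwᵢyᵢ = 40·5 + 700·2 + 2·7 = 1614.
x* = 5980/742 = 8.06, y* = 1614/742 = 2.18.

(8.06, 2.18)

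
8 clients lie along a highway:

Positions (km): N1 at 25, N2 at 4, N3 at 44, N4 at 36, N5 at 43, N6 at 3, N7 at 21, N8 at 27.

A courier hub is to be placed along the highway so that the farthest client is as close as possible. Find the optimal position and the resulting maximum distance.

The 1-center on a line is the midpoint of the two extreme points: leftmost at 3, rightmost at 44.
Optimal location = (3 + 44)/2 = 23.5; maximum distance = (44 − 3)/2 = 20.5.

location 23.5, max distance 20.5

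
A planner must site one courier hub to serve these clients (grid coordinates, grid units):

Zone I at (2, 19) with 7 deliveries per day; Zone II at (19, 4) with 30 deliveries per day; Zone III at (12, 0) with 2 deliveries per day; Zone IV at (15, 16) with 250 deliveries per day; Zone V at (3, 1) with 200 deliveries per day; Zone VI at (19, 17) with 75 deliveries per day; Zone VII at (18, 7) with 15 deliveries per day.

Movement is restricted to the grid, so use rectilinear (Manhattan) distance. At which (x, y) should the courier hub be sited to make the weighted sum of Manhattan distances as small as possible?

Manhattan distance separates: Σwᵢ(|x−xᵢ|+|y−yᵢ|) = Σwᵢ|x−xᵢ| + Σwᵢ|y−yᵢ|, so x and y are optimised independently as 1-D weighted medians.
Total weight W = 579; half = 289.5.
x-coordinate, sorted with cumulative weight:
  x=2 (Zone I, w=7) cum 7
  x=3 (Zone V, w=200) cum 207
  x=12 (Zone III, w=2) cum 209
  x=15 (Zone IV, w=250) cum 459  ← median
  x=18 (Zone VII, w=15) cum 474
  x=19 (Zone II, w=30) cum 504
  x=19 (Zone VI, w=75) cum 579
⇒ x* = 15
y-coordinate, sorted with cumulative weight:
  y=0 (Zone III, w=2) cum 2
  y=1 (Zone V, w=200) cum 202
  y=4 (Zone II, w=30) cum 232
  y=7 (Zone VII, w=15) cum 247
  y=16 (Zone IV, w=250) cum 497  ← median
  y=17 (Zone VI, w=75) cum 572
  y=19 (Zone I, w=7) cum 579
⇒ y* = 16

(15, 16)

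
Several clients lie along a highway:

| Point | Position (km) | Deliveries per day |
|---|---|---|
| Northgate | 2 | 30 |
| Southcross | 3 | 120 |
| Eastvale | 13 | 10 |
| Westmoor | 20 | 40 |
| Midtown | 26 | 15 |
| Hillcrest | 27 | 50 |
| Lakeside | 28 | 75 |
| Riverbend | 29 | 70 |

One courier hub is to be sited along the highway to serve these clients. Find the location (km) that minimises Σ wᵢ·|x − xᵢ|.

For a sum of weighted absolute distances on a line, the optimum is the weighted median (not the mean). Total weight W = 410; half-weight = 205.
Sort by position and accumulate weight:
  km 2 (Northgate, w=30) → cum 30
  km 3 (Southcross, w=120) → cum 150
  km 13 (Eastvale, w=10) → cum 160
  km 20 (Westmoor, w=40) → cum 200
  km 26 (Midtown, w=15) → cum 215  ≥ 205 → median here
  km 27 (Hillcrest, w=50) → cum 265
  km 28 (Lakeside, w=75) → cum 340
  km 29 (Riverbend, w=70) → cum 410
Optimal location: km 26.

x = 26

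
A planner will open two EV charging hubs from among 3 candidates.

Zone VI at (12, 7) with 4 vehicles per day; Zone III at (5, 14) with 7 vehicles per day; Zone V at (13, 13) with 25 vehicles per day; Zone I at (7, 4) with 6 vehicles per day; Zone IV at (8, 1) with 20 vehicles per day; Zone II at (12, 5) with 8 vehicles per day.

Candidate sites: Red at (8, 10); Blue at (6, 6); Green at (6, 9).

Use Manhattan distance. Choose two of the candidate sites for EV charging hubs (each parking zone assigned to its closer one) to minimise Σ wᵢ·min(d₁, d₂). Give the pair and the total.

Evaluate every pair (each demand assigned to the nearer of the two):
  {Red, Blue}: total = 491
  {Red, Green}: total = 558
  {Blue, Green}: total = 559
Best pair: {Red, Blue} with total 491.

{Red, Blue}, total 491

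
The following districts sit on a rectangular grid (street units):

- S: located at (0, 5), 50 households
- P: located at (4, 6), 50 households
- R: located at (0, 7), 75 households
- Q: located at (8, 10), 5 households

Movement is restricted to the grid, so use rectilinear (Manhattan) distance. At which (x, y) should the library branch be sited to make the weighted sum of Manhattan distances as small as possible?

Manhattan distance separates: Σwᵢ(|x−xᵢ|+|y−yᵢ|) = Σwᵢ|x−xᵢ| + Σwᵢ|y−yᵢ|, so x and y are optimised independently as 1-D weighted medians.
Total weight W = 180; half = 90.
x-coordinate, sorted with cumulative weight:
  x=0 (S, w=50) cum 50
  x=0 (R, w=75) cum 125  ← median
  x=4 (P, w=50) cum 175
  x=8 (Q, w=5) cum 180
⇒ x* = 0
y-coordinate, sorted with cumulative weight:
  y=5 (S, w=50) cum 50
  y=6 (P, w=50) cum 100  ← median
  y=7 (R, w=75) cum 175
  y=10 (Q, w=5) cum 180
⇒ y* = 6

(0, 6)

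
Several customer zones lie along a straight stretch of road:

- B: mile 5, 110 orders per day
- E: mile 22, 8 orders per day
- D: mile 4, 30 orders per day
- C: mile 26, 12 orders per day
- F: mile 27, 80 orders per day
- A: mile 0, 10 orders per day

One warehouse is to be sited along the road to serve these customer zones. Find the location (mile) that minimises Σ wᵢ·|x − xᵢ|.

x = 5

For a sum of weighted absolute distances on a line, the optimum is the weighted median (not the mean). Total weight W = 250; half-weight = 125.
Sort by position and accumulate weight:
  mile 0 (A, w=10) → cum 10
  mile 4 (D, w=30) → cum 40
  mile 5 (B, w=110) → cum 150  ≥ 125 → median here
  mile 22 (E, w=8) → cum 158
  mile 26 (C, w=12) → cum 170
  mile 27 (F, w=80) → cum 250
Optimal location: mile 5.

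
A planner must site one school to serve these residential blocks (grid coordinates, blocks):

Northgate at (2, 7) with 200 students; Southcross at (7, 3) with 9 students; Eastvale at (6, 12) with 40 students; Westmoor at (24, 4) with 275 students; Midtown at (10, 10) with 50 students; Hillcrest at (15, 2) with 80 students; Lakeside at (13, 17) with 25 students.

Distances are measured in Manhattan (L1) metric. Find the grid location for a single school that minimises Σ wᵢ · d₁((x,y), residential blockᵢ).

Manhattan distance separates: Σwᵢ(|x−xᵢ|+|y−yᵢ|) = Σwᵢ|x−xᵢ| + Σwᵢ|y−yᵢ|, so x and y are optimised independently as 1-D weighted medians.
Total weight W = 679; half = 339.5.
x-coordinate, sorted with cumulative weight:
  x=2 (Northgate, w=200) cum 200
  x=6 (Eastvale, w=40) cum 240
  x=7 (Southcross, w=9) cum 249
  x=10 (Midtown, w=50) cum 299
  x=13 (Lakeside, w=25) cum 324
  x=15 (Hillcrest, w=80) cum 404  ← median
  x=24 (Westmoor, w=275) cum 679
⇒ x* = 15
y-coordinate, sorted with cumulative weight:
  y=2 (Hillcrest, w=80) cum 80
  y=3 (Southcross, w=9) cum 89
  y=4 (Westmoor, w=275) cum 364  ← median
  y=7 (Northgate, w=200) cum 564
  y=10 (Midtown, w=50) cum 614
  y=12 (Eastvale, w=40) cum 654
  y=17 (Lakeside, w=25) cum 679
⇒ y* = 4

(15, 4)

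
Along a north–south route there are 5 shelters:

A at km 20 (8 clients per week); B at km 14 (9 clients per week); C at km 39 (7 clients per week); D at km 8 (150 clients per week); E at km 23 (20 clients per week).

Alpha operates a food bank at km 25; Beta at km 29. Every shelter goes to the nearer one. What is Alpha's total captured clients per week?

The indifferent point is the midpoint (25+29)/2 = 27; shelters left of it (closer to Alpha at 25) go to Alpha, those right go to Beta.
  D at 8 (w=150) → Alpha
  B at 14 (w=9) → Alpha
  A at 20 (w=8) → Alpha
  E at 23 (w=20) → Alpha
  C at 39 (w=7) → Beta
Alpha captures 187; Beta captures 7.

187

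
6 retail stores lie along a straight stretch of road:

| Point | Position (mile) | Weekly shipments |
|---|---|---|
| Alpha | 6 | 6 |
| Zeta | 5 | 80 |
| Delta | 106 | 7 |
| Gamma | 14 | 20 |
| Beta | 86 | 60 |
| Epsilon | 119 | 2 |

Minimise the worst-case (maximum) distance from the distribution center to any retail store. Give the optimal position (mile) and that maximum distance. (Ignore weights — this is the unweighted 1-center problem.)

location 62, max distance 57

The 1-center on a line is the midpoint of the two extreme points: leftmost at 5, rightmost at 119.
Optimal location = (5 + 119)/2 = 62; maximum distance = (119 − 5)/2 = 57.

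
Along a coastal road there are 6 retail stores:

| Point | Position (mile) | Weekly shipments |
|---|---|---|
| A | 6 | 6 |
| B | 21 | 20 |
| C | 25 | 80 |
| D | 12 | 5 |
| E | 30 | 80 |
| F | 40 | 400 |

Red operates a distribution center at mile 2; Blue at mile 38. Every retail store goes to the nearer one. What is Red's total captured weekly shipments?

The indifferent point is the midpoint (2+38)/2 = 20; retail stores left of it (closer to Red at 2) go to Red, those right go to Blue.
  A at 6 (w=6) → Red
  D at 12 (w=5) → Red
  B at 21 (w=20) → Blue
  C at 25 (w=80) → Blue
  E at 30 (w=80) → Blue
  F at 40 (w=400) → Blue
Red captures 11; Blue captures 580.

11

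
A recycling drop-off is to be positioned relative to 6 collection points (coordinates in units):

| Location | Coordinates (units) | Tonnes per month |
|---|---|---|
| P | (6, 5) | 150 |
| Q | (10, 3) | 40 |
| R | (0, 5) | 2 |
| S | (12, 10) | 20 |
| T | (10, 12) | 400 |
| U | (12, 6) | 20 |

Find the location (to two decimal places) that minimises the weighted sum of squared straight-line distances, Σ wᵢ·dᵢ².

(9.15, 9.49)

The minimiser of Σwᵢ‖p−pᵢ‖² is the weighted centroid p* = (Σwᵢpᵢ)/(Σwᵢ).
Σwᵢ = 632.
Σwᵢxᵢ = 150·6 + 40·10 + 2·0 + 20·12 + 400·10 + 20·12 = 5780.
Σwᵢyᵢ = 150·5 + 40·3 + 2·5 + 20·10 + 400·12 + 20·6 = 6000.
x* = 5780/632 = 9.15, y* = 6000/632 = 9.49.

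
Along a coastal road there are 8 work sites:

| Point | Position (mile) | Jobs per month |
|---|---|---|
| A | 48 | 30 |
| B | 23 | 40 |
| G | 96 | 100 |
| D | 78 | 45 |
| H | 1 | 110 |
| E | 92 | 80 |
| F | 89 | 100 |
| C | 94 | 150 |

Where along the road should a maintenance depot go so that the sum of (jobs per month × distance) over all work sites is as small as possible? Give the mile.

For a sum of weighted absolute distances on a line, the optimum is the weighted median (not the mean). Total weight W = 655; half-weight = 327.5.
Sort by position and accumulate weight:
  mile 1 (H, w=110) → cum 110
  mile 23 (B, w=40) → cum 150
  mile 48 (A, w=30) → cum 180
  mile 78 (D, w=45) → cum 225
  mile 89 (F, w=100) → cum 325
  mile 92 (E, w=80) → cum 405  ≥ 327.5 → median here
  mile 94 (C, w=150) → cum 555
  mile 96 (G, w=100) → cum 655
Optimal location: mile 92.

x = 92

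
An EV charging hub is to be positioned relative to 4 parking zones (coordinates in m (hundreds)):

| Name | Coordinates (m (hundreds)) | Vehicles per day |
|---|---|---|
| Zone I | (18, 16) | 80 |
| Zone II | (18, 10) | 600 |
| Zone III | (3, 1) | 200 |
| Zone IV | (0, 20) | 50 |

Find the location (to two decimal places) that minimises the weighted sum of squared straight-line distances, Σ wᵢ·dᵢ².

(13.81, 9.12)

The minimiser of Σwᵢ‖p−pᵢ‖² is the weighted centroid p* = (Σwᵢpᵢ)/(Σwᵢ).
Σwᵢ = 930.
Σwᵢxᵢ = 80·18 + 600·18 + 200·3 + 50·0 = 12840.
Σwᵢyᵢ = 80·16 + 600·10 + 200·1 + 50·20 = 8480.
x* = 12840/930 = 13.81, y* = 8480/930 = 9.12.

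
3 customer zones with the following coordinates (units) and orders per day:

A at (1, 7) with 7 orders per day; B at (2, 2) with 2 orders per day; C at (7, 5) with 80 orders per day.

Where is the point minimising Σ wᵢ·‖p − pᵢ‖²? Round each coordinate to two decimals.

The minimiser of Σwᵢ‖p−pᵢ‖² is the weighted centroid p* = (Σwᵢpᵢ)/(Σwᵢ).
Σwᵢ = 89.
Σwᵢxᵢ = 7·1 + 2·2 + 80·7 = 571.
Σwᵢyᵢ = 7·7 + 2·2 + 80·5 = 453.
x* = 571/89 = 6.42, y* = 453/89 = 5.09.

(6.42, 5.09)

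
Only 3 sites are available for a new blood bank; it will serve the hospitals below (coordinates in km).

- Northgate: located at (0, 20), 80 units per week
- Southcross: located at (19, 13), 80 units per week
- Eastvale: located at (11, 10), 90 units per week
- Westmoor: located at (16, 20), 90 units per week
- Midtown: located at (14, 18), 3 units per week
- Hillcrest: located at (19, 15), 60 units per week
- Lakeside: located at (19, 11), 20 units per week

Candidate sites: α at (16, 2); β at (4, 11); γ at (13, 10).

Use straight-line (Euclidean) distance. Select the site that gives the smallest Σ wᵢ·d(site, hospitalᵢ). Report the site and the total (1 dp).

γ, total 3582.8 km

Total weighted distance at each candidate:
  α (16, 2): total = 6346.5
  β (4, 11): total = 5253.0
  γ (13, 10): total = 3582.8
Minimum is at γ with total 3582.8 km.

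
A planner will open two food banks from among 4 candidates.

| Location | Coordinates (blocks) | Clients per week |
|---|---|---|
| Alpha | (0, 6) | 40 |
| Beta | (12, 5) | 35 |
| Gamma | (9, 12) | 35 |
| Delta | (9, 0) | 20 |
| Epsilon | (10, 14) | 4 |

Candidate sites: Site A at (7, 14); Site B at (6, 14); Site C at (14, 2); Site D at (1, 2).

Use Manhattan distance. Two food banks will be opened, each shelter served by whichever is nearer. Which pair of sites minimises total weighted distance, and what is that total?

Evaluate every pair (each demand assigned to the nearer of the two):
  {Site A, Site D}: total = 1042
  {Site B, Site C}: total = 1066
  {Site A, Site C}: total = 1067
  {Site B, Site D}: total = 1081
  {Site C, Site D}: total = 1104
  {Site A, Site B}: total = 1522
Best pair: {Site A, Site D} with total 1042.

{Site A, Site D}, total 1042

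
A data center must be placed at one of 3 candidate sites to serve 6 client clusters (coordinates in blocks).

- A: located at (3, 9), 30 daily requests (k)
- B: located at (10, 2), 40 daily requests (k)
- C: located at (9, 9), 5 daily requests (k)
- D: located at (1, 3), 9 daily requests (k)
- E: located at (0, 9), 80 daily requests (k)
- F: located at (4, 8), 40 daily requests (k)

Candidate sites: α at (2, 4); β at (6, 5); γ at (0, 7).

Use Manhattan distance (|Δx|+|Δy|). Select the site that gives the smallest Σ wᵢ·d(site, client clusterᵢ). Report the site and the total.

γ, total 1210 blocks

Total weighted distance at each candidate:
  α (2, 4): total = 1458
  β (6, 5): total = 1588
  γ (0, 7): total = 1210
Minimum is at γ with total 1210 blocks.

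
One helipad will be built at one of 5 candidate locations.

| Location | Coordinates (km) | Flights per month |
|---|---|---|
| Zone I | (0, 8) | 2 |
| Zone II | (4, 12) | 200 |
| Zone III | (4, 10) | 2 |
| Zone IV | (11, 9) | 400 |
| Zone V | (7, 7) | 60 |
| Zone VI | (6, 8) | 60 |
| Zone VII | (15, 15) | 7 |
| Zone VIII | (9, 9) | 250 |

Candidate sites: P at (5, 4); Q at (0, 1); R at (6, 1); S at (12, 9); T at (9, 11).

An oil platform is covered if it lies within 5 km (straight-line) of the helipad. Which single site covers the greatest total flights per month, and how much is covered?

Coverage radius r = 5 km; a point is covered iff (Δx)²+(Δy)² ≤ 5² = 25.
  P (5, 4): covers {Zone V, Zone VI} → 120
  Q (0, 1): covers {none} → 0
  R (6, 1): covers {none} → 0
  S (12, 9): covers {Zone IV, Zone VIII} → 650
  T (9, 11): covers {Zone IV, Zone V, Zone VI, Zone VIII} → 770
Maximum coverage at T: 770 flights per month.

T, covering 770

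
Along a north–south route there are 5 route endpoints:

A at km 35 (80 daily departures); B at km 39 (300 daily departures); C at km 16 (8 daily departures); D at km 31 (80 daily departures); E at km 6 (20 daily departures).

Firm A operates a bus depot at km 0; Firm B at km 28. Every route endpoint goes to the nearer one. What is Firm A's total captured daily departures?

The indifferent point is the midpoint (0+28)/2 = 14; route endpoints left of it (closer to Firm A at 0) go to Firm A, those right go to Firm B.
  E at 6 (w=20) → Firm A
  C at 16 (w=8) → Firm B
  D at 31 (w=80) → Firm B
  A at 35 (w=80) → Firm B
  B at 39 (w=300) → Firm B
Firm A captures 20; Firm B captures 468.

20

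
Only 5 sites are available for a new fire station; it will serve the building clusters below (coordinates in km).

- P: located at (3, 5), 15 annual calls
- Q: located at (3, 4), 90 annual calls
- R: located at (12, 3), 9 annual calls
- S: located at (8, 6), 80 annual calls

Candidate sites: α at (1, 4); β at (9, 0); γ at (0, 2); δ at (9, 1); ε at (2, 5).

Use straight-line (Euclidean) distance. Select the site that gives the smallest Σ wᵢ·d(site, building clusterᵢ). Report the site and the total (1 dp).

ε, total 720.7 km

Total weighted distance at each candidate:
  α (1, 4): total = 895.4
  β (9, 0): total = 1291.0
  γ (0, 2): total = 1212.1
  δ (9, 1): total = 1152.3
  ε (2, 5): total = 720.7
Minimum is at ε with total 720.7 km.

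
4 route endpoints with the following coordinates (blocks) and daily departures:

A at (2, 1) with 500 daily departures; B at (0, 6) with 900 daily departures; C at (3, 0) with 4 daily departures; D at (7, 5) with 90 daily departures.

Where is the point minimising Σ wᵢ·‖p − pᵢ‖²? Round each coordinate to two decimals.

The minimiser of Σwᵢ‖p−pᵢ‖² is the weighted centroid p* = (Σwᵢpᵢ)/(Σwᵢ).
Σwᵢ = 1494.
Σwᵢxᵢ = 500·2 + 900·0 + 4·3 + 90·7 = 1642.
Σwᵢyᵢ = 500·1 + 900·6 + 4·0 + 90·5 = 6350.
x* = 1642/1494 = 1.10, y* = 6350/1494 = 4.25.

(1.10, 4.25)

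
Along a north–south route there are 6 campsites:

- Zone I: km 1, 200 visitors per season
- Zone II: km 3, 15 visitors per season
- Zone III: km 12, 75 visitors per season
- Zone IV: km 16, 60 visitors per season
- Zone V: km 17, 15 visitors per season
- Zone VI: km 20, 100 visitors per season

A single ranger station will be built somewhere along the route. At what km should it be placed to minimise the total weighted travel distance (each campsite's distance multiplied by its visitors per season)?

x = 12

For a sum of weighted absolute distances on a line, the optimum is the weighted median (not the mean). Total weight W = 465; half-weight = 232.5.
Sort by position and accumulate weight:
  km 1 (Zone I, w=200) → cum 200
  km 3 (Zone II, w=15) → cum 215
  km 12 (Zone III, w=75) → cum 290  ≥ 232.5 → median here
  km 16 (Zone IV, w=60) → cum 350
  km 17 (Zone V, w=15) → cum 365
  km 20 (Zone VI, w=100) → cum 465
Optimal location: km 12.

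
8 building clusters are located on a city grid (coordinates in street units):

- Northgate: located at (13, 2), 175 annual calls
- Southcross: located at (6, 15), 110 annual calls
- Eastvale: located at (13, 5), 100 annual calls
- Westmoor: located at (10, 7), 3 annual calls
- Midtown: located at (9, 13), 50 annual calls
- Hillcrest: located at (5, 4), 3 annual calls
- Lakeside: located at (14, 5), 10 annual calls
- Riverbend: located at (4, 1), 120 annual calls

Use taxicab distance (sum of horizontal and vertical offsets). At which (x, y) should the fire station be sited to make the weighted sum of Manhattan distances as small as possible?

Manhattan distance separates: Σwᵢ(|x−xᵢ|+|y−yᵢ|) = Σwᵢ|x−xᵢ| + Σwᵢ|y−yᵢ|, so x and y are optimised independently as 1-D weighted medians.
Total weight W = 571; half = 285.5.
x-coordinate, sorted with cumulative weight:
  x=4 (Riverbend, w=120) cum 120
  x=5 (Hillcrest, w=3) cum 123
  x=6 (Southcross, w=110) cum 233
  x=9 (Midtown, w=50) cum 283
  x=10 (Westmoor, w=3) cum 286  ← median
  x=13 (Northgate, w=175) cum 461
  x=13 (Eastvale, w=100) cum 561
  x=14 (Lakeside, w=10) cum 571
⇒ x* = 10
y-coordinate, sorted with cumulative weight:
  y=1 (Riverbend, w=120) cum 120
  y=2 (Northgate, w=175) cum 295  ← median
  y=4 (Hillcrest, w=3) cum 298
  y=5 (Eastvale, w=100) cum 398
  y=5 (Lakeside, w=10) cum 408
  y=7 (Westmoor, w=3) cum 411
  y=13 (Midtown, w=50) cum 461
  y=15 (Southcross, w=110) cum 571
⇒ y* = 2

(10, 2)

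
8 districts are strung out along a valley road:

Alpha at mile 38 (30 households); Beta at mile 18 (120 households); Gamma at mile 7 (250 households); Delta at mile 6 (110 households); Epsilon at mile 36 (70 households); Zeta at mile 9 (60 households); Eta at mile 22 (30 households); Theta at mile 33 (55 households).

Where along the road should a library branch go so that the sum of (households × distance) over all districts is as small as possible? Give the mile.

x = 9

For a sum of weighted absolute distances on a line, the optimum is the weighted median (not the mean). Total weight W = 725; half-weight = 362.5.
Sort by position and accumulate weight:
  mile 6 (Delta, w=110) → cum 110
  mile 7 (Gamma, w=250) → cum 360
  mile 9 (Zeta, w=60) → cum 420  ≥ 362.5 → median here
  mile 18 (Beta, w=120) → cum 540
  mile 22 (Eta, w=30) → cum 570
  mile 33 (Theta, w=55) → cum 625
  mile 36 (Epsilon, w=70) → cum 695
  mile 38 (Alpha, w=30) → cum 725
Optimal location: mile 9.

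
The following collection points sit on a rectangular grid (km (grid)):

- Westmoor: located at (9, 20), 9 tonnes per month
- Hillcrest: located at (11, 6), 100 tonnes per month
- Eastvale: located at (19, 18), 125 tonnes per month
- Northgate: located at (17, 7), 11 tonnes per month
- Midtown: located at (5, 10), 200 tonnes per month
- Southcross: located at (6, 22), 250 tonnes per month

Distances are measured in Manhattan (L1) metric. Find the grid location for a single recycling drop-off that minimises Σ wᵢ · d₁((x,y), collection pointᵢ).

(6, 18)

Manhattan distance separates: Σwᵢ(|x−xᵢ|+|y−yᵢ|) = Σwᵢ|x−xᵢ| + Σwᵢ|y−yᵢ|, so x and y are optimised independently as 1-D weighted medians.
Total weight W = 695; half = 347.5.
x-coordinate, sorted with cumulative weight:
  x=5 (Midtown, w=200) cum 200
  x=6 (Southcross, w=250) cum 450  ← median
  x=9 (Westmoor, w=9) cum 459
  x=11 (Hillcrest, w=100) cum 559
  x=17 (Northgate, w=11) cum 570
  x=19 (Eastvale, w=125) cum 695
⇒ x* = 6
y-coordinate, sorted with cumulative weight:
  y=6 (Hillcrest, w=100) cum 100
  y=7 (Northgate, w=11) cum 111
  y=10 (Midtown, w=200) cum 311
  y=18 (Eastvale, w=125) cum 436  ← median
  y=20 (Westmoor, w=9) cum 445
  y=22 (Southcross, w=250) cum 695
⇒ y* = 18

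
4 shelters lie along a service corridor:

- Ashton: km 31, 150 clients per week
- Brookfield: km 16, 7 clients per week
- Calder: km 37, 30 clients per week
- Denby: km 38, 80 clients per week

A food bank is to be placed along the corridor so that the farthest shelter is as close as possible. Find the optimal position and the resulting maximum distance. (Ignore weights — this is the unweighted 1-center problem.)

location 27, max distance 11

The 1-center on a line is the midpoint of the two extreme points: leftmost at 16, rightmost at 38.
Optimal location = (16 + 38)/2 = 27; maximum distance = (38 − 16)/2 = 11.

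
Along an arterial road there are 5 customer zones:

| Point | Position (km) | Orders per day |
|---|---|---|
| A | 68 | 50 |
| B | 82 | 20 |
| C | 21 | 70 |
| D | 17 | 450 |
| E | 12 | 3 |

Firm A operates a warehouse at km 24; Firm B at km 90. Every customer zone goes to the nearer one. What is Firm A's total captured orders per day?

523

The indifferent point is the midpoint (24+90)/2 = 57; customer zones left of it (closer to Firm A at 24) go to Firm A, those right go to Firm B.
  E at 12 (w=3) → Firm A
  D at 17 (w=450) → Firm A
  C at 21 (w=70) → Firm A
  A at 68 (w=50) → Firm B
  B at 82 (w=20) → Firm B
Firm A captures 523; Firm B captures 70.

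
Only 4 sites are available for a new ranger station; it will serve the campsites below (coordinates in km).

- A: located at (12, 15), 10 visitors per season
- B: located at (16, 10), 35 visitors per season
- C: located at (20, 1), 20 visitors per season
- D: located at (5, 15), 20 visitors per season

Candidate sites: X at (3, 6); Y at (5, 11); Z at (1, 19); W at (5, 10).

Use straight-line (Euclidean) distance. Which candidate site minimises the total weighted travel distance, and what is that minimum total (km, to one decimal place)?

Total weighted distance at each candidate:
  X (3, 6): total = 1142.1
  Y (5, 11): total = 907.8
  Z (1, 19): total = 1365.9
  W (5, 10): total = 920.9
Minimum is at Y with total 907.8 km.

Y, total 907.8 km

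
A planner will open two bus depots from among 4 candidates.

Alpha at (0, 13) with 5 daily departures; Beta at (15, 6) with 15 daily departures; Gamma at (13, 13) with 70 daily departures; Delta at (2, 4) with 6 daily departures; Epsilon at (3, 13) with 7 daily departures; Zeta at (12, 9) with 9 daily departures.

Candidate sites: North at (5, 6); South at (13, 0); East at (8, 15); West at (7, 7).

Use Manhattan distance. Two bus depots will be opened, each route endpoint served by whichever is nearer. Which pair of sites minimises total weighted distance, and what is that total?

{East, West}, total 835

Evaluate every pair (each demand assigned to the nearer of the two):
  {East, West}: total = 835
  {North, East}: total = 859
  {South, East}: total = 889
  {North, West}: total = 1191
  {South, West}: total = 1206
  {North, South}: total = 1273
Best pair: {East, West} with total 835.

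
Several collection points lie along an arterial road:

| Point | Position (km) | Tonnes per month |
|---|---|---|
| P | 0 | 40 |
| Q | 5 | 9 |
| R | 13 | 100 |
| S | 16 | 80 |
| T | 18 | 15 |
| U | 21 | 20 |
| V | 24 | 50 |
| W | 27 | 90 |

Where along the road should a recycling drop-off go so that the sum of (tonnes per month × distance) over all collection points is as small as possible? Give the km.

For a sum of weighted absolute distances on a line, the optimum is the weighted median (not the mean). Total weight W = 404; half-weight = 202.
Sort by position and accumulate weight:
  km 0 (P, w=40) → cum 40
  km 5 (Q, w=9) → cum 49
  km 13 (R, w=100) → cum 149
  km 16 (S, w=80) → cum 229  ≥ 202 → median here
  km 18 (T, w=15) → cum 244
  km 21 (U, w=20) → cum 264
  km 24 (V, w=50) → cum 314
  km 27 (W, w=90) → cum 404
Optimal location: km 16.

x = 16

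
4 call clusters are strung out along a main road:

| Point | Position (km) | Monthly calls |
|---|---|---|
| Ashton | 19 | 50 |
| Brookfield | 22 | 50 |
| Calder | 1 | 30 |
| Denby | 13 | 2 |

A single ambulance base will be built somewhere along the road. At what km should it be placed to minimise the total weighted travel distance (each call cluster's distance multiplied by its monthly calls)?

x = 19

For a sum of weighted absolute distances on a line, the optimum is the weighted median (not the mean). Total weight W = 132; half-weight = 66.
Sort by position and accumulate weight:
  km 1 (Calder, w=30) → cum 30
  km 13 (Denby, w=2) → cum 32
  km 19 (Ashton, w=50) → cum 82  ≥ 66 → median here
  km 22 (Brookfield, w=50) → cum 132
Optimal location: km 19.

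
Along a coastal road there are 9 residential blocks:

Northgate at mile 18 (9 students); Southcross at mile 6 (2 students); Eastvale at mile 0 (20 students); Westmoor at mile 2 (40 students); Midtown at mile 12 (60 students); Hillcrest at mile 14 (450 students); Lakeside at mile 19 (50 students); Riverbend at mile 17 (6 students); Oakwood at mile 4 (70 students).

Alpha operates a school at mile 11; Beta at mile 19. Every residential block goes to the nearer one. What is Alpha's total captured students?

642

The indifferent point is the midpoint (11+19)/2 = 15; residential blocks left of it (closer to Alpha at 11) go to Alpha, those right go to Beta.
  Eastvale at 0 (w=20) → Alpha
  Westmoor at 2 (w=40) → Alpha
  Oakwood at 4 (w=70) → Alpha
  Southcross at 6 (w=2) → Alpha
  Midtown at 12 (w=60) → Alpha
  Hillcrest at 14 (w=450) → Alpha
  Riverbend at 17 (w=6) → Beta
  Northgate at 18 (w=9) → Beta
  Lakeside at 19 (w=50) → Beta
Alpha captures 642; Beta captures 65.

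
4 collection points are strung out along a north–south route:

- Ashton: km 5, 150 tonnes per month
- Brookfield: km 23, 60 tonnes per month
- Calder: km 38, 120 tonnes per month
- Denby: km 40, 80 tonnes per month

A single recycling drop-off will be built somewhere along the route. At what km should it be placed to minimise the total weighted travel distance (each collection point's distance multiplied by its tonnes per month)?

x = 23

For a sum of weighted absolute distances on a line, the optimum is the weighted median (not the mean). Total weight W = 410; half-weight = 205.
Sort by position and accumulate weight:
  km 5 (Ashton, w=150) → cum 150
  km 23 (Brookfield, w=60) → cum 210  ≥ 205 → median here
  km 38 (Calder, w=120) → cum 330
  km 40 (Denby, w=80) → cum 410
Optimal location: km 23.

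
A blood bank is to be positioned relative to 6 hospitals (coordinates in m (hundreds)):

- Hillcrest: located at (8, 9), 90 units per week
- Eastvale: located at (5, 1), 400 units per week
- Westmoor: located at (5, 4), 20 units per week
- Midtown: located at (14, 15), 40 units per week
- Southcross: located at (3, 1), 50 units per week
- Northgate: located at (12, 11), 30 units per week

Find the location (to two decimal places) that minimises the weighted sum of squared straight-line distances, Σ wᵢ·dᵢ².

The minimiser of Σwᵢ‖p−pᵢ‖² is the weighted centroid p* = (Σwᵢpᵢ)/(Σwᵢ).
Σwᵢ = 630.
Σwᵢxᵢ = 90·8 + 400·5 + 20·5 + 40·14 + 50·3 + 30·12 = 3890.
Σwᵢyᵢ = 90·9 + 400·1 + 20·4 + 40·15 + 50·1 + 30·11 = 2270.
x* = 3890/630 = 6.17, y* = 2270/630 = 3.60.

(6.17, 3.60)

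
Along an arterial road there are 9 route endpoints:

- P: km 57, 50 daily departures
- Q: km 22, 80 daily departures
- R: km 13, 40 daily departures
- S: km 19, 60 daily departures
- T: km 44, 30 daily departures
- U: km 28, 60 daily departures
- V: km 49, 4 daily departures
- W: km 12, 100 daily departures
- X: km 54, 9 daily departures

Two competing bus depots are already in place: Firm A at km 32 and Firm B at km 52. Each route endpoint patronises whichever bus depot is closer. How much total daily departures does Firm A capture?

340

The indifferent point is the midpoint (32+52)/2 = 42; route endpoints left of it (closer to Firm A at 32) go to Firm A, those right go to Firm B.
  W at 12 (w=100) → Firm A
  R at 13 (w=40) → Firm A
  S at 19 (w=60) → Firm A
  Q at 22 (w=80) → Firm A
  U at 28 (w=60) → Firm A
  T at 44 (w=30) → Firm B
  V at 49 (w=4) → Firm B
  X at 54 (w=9) → Firm B
  P at 57 (w=50) → Firm B
Firm A captures 340; Firm B captures 93.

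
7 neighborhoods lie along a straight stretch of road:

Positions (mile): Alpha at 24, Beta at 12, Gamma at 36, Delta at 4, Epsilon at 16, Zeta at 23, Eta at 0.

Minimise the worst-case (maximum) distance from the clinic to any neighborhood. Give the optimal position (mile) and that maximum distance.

The 1-center on a line is the midpoint of the two extreme points: leftmost at 0, rightmost at 36.
Optimal location = (0 + 36)/2 = 18; maximum distance = (36 − 0)/2 = 18.

location 18, max distance 18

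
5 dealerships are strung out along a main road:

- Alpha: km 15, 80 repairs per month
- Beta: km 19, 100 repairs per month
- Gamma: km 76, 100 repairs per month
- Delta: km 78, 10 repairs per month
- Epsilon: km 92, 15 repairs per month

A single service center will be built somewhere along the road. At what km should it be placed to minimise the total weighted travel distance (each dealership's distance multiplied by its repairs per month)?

For a sum of weighted absolute distances on a line, the optimum is the weighted median (not the mean). Total weight W = 305; half-weight = 152.5.
Sort by position and accumulate weight:
  km 15 (Alpha, w=80) → cum 80
  km 19 (Beta, w=100) → cum 180  ≥ 152.5 → median here
  km 76 (Gamma, w=100) → cum 280
  km 78 (Delta, w=10) → cum 290
  km 92 (Epsilon, w=15) → cum 305
Optimal location: km 19.

x = 19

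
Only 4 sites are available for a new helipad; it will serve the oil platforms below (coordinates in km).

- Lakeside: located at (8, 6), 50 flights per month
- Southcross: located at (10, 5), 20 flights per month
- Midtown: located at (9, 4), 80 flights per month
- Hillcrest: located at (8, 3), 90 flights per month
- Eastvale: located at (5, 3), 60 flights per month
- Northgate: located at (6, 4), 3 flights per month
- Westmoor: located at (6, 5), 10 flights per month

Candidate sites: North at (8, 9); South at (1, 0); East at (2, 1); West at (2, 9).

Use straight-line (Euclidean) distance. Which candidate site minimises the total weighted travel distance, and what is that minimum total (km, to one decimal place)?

North, total 1650.7 km

Total weighted distance at each candidate:
  North (8, 9): total = 1650.7
  South (1, 0): total = 2457.8
  East (2, 1): total = 2035.8
  West (2, 9): total = 2444.4
Minimum is at North with total 1650.7 km.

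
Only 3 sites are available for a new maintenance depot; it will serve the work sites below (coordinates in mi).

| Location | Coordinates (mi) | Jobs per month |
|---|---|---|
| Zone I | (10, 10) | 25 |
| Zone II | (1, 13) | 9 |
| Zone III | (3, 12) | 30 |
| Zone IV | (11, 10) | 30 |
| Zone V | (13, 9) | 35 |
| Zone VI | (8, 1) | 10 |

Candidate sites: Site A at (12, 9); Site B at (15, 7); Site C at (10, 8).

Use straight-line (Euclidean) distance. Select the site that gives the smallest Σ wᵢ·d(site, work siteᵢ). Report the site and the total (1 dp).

Total weighted distance at each candidate:
  Site A (12, 9): total = 612.7
  Site B (15, 7): total = 1014.0
  Site C (10, 8): total = 635.1
Minimum is at Site A with total 612.7 mi.

Site A, total 612.7 mi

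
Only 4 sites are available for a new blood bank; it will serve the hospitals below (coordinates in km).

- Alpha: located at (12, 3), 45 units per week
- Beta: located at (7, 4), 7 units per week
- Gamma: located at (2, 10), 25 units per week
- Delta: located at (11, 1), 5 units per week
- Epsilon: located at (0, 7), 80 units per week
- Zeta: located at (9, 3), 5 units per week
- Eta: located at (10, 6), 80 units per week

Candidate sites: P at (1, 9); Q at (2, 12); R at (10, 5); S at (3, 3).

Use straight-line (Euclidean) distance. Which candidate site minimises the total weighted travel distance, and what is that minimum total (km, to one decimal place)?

Total weighted distance at each candidate:
  P (1, 9): total = 1705.7
  Q (2, 12): total = 2080.3
  R (10, 5): total = 1312.9
  S (3, 3): total = 1691.1
Minimum is at R with total 1312.9 km.

R, total 1312.9 km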